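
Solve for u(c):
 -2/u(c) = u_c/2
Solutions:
 u(c) = -sqrt(C1 - 8*c)
 u(c) = sqrt(C1 - 8*c)


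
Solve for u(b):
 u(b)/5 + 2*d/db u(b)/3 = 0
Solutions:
 u(b) = C1*exp(-3*b/10)


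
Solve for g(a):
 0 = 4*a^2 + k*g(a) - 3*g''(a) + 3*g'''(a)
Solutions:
 g(a) = C1*exp(a*(-(9*k/2 + sqrt((9*k - 2)^2 - 4)/2 - 1)^(1/3) + 1 - 1/(9*k/2 + sqrt((9*k - 2)^2 - 4)/2 - 1)^(1/3))/3) + C2*exp(a*((9*k/2 + sqrt((9*k - 2)^2 - 4)/2 - 1)^(1/3) - sqrt(3)*I*(9*k/2 + sqrt((9*k - 2)^2 - 4)/2 - 1)^(1/3) + 2 - 4/((-1 + sqrt(3)*I)*(9*k/2 + sqrt((9*k - 2)^2 - 4)/2 - 1)^(1/3)))/6) + C3*exp(a*((9*k/2 + sqrt((9*k - 2)^2 - 4)/2 - 1)^(1/3) + sqrt(3)*I*(9*k/2 + sqrt((9*k - 2)^2 - 4)/2 - 1)^(1/3) + 2 + 4/((1 + sqrt(3)*I)*(9*k/2 + sqrt((9*k - 2)^2 - 4)/2 - 1)^(1/3)))/6) - 4*a^2/k - 24/k^2


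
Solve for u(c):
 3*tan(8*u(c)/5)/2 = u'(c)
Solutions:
 u(c) = -5*asin(C1*exp(12*c/5))/8 + 5*pi/8
 u(c) = 5*asin(C1*exp(12*c/5))/8


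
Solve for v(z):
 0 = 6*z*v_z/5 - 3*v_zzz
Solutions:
 v(z) = C1 + Integral(C2*airyai(2^(1/3)*5^(2/3)*z/5) + C3*airybi(2^(1/3)*5^(2/3)*z/5), z)


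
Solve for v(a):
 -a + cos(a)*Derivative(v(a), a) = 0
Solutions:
 v(a) = C1 + Integral(a/cos(a), a)


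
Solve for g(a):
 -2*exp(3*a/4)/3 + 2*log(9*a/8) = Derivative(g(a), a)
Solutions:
 g(a) = C1 + 2*a*log(a) + 2*a*(-3*log(2) - 1 + 2*log(3)) - 8*exp(3*a/4)/9


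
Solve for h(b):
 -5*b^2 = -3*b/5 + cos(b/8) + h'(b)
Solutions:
 h(b) = C1 - 5*b^3/3 + 3*b^2/10 - 8*sin(b/8)


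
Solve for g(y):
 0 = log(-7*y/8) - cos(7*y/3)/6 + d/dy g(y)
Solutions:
 g(y) = C1 - y*log(-y) - y*log(7) + y + 3*y*log(2) + sin(7*y/3)/14


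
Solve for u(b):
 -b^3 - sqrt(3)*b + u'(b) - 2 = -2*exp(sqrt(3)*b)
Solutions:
 u(b) = C1 + b^4/4 + sqrt(3)*b^2/2 + 2*b - 2*sqrt(3)*exp(sqrt(3)*b)/3


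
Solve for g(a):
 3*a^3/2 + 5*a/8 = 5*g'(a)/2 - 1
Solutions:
 g(a) = C1 + 3*a^4/20 + a^2/8 + 2*a/5


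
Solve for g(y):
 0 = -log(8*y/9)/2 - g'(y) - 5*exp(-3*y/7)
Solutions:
 g(y) = C1 - y*log(y)/2 + y*(-3*log(2)/2 + 1/2 + log(3)) + 35*exp(-3*y/7)/3


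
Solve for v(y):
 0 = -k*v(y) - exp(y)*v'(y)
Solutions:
 v(y) = C1*exp(k*exp(-y))


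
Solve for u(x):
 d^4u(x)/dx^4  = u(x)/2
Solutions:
 u(x) = C1*exp(-2^(3/4)*x/2) + C2*exp(2^(3/4)*x/2) + C3*sin(2^(3/4)*x/2) + C4*cos(2^(3/4)*x/2)


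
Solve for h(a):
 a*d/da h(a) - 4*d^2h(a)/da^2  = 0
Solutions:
 h(a) = C1 + C2*erfi(sqrt(2)*a/4)


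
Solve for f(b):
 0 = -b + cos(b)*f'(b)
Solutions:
 f(b) = C1 + Integral(b/cos(b), b)


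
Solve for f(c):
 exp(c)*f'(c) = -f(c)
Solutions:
 f(c) = C1*exp(exp(-c))


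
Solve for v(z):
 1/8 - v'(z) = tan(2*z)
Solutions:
 v(z) = C1 + z/8 + log(cos(2*z))/2


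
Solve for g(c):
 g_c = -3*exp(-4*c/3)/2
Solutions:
 g(c) = C1 + 9*exp(-4*c/3)/8


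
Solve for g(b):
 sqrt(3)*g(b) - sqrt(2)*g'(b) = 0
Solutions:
 g(b) = C1*exp(sqrt(6)*b/2)


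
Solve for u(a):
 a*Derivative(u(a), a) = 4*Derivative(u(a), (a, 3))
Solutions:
 u(a) = C1 + Integral(C2*airyai(2^(1/3)*a/2) + C3*airybi(2^(1/3)*a/2), a)


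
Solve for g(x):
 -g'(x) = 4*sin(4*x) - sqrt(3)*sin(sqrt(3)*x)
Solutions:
 g(x) = C1 + cos(4*x) - cos(sqrt(3)*x)


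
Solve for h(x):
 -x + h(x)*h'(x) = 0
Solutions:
 h(x) = -sqrt(C1 + x^2)
 h(x) = sqrt(C1 + x^2)


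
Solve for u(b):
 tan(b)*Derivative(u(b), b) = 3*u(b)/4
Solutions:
 u(b) = C1*sin(b)^(3/4)


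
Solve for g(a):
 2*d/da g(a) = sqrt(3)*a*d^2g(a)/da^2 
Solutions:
 g(a) = C1 + C2*a^(1 + 2*sqrt(3)/3)


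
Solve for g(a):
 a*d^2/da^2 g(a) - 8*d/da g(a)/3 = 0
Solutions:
 g(a) = C1 + C2*a^(11/3)


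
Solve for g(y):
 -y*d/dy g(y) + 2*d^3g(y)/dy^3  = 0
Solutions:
 g(y) = C1 + Integral(C2*airyai(2^(2/3)*y/2) + C3*airybi(2^(2/3)*y/2), y)


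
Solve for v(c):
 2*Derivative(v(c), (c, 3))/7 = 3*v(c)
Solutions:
 v(c) = C3*exp(2^(2/3)*21^(1/3)*c/2) + (C1*sin(2^(2/3)*3^(5/6)*7^(1/3)*c/4) + C2*cos(2^(2/3)*3^(5/6)*7^(1/3)*c/4))*exp(-2^(2/3)*21^(1/3)*c/4)


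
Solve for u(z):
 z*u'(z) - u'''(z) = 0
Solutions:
 u(z) = C1 + Integral(C2*airyai(z) + C3*airybi(z), z)


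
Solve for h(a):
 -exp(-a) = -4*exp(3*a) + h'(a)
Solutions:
 h(a) = C1 + 4*exp(3*a)/3 + exp(-a)


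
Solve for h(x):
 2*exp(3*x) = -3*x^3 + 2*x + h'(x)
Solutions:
 h(x) = C1 + 3*x^4/4 - x^2 + 2*exp(3*x)/3


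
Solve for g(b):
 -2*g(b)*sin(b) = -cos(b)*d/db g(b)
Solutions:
 g(b) = C1/cos(b)^2


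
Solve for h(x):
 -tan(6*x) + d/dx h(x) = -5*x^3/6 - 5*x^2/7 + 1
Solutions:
 h(x) = C1 - 5*x^4/24 - 5*x^3/21 + x - log(cos(6*x))/6


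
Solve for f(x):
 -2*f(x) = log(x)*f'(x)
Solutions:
 f(x) = C1*exp(-2*li(x))


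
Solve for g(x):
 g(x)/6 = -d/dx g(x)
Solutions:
 g(x) = C1*exp(-x/6)


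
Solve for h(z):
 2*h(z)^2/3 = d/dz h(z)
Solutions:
 h(z) = -3/(C1 + 2*z)


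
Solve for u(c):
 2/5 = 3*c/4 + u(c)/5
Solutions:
 u(c) = 2 - 15*c/4


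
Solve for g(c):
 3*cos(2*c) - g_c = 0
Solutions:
 g(c) = C1 + 3*sin(2*c)/2


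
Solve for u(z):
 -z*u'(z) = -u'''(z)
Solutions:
 u(z) = C1 + Integral(C2*airyai(z) + C3*airybi(z), z)


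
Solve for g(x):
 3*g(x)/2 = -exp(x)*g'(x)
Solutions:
 g(x) = C1*exp(3*exp(-x)/2)


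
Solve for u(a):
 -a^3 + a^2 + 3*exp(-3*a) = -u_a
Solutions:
 u(a) = C1 + a^4/4 - a^3/3 + exp(-3*a)


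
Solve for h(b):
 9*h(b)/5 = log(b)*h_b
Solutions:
 h(b) = C1*exp(9*li(b)/5)


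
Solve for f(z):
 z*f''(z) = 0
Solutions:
 f(z) = C1 + C2*z


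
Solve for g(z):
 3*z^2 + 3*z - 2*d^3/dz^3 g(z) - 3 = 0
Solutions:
 g(z) = C1 + C2*z + C3*z^2 + z^5/40 + z^4/16 - z^3/4


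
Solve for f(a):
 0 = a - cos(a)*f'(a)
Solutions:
 f(a) = C1 + Integral(a/cos(a), a)


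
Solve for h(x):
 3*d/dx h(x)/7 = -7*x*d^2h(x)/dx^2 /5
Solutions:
 h(x) = C1 + C2*x^(34/49)


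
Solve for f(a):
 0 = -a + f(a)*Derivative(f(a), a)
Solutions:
 f(a) = -sqrt(C1 + a^2)
 f(a) = sqrt(C1 + a^2)


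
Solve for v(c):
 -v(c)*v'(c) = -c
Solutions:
 v(c) = -sqrt(C1 + c^2)
 v(c) = sqrt(C1 + c^2)


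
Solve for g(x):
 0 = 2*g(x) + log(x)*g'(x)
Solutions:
 g(x) = C1*exp(-2*li(x))


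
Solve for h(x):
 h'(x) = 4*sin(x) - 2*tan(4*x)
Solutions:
 h(x) = C1 + log(cos(4*x))/2 - 4*cos(x)


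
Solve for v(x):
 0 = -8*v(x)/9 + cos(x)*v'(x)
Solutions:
 v(x) = C1*(sin(x) + 1)^(4/9)/(sin(x) - 1)^(4/9)


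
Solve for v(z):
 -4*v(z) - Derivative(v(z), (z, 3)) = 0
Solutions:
 v(z) = C3*exp(-2^(2/3)*z) + (C1*sin(2^(2/3)*sqrt(3)*z/2) + C2*cos(2^(2/3)*sqrt(3)*z/2))*exp(2^(2/3)*z/2)


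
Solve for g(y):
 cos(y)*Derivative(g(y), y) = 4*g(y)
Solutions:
 g(y) = C1*(sin(y)^2 + 2*sin(y) + 1)/(sin(y)^2 - 2*sin(y) + 1)


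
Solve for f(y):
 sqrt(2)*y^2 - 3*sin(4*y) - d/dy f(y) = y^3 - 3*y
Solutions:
 f(y) = C1 - y^4/4 + sqrt(2)*y^3/3 + 3*y^2/2 + 3*cos(4*y)/4


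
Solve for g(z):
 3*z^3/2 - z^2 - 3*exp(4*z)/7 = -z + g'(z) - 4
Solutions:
 g(z) = C1 + 3*z^4/8 - z^3/3 + z^2/2 + 4*z - 3*exp(4*z)/28


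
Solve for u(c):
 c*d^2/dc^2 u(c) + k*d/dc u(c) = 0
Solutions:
 u(c) = C1 + c^(1 - re(k))*(C2*sin(log(c)*Abs(im(k))) + C3*cos(log(c)*im(k)))


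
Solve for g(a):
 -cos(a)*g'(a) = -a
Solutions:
 g(a) = C1 + Integral(a/cos(a), a)


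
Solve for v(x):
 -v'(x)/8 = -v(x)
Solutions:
 v(x) = C1*exp(8*x)


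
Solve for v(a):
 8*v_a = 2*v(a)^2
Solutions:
 v(a) = -4/(C1 + a)


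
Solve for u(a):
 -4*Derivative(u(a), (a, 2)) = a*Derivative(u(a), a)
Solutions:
 u(a) = C1 + C2*erf(sqrt(2)*a/4)


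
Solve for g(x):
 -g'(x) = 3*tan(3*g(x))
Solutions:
 g(x) = -asin(C1*exp(-9*x))/3 + pi/3
 g(x) = asin(C1*exp(-9*x))/3


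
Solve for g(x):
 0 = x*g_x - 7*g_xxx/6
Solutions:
 g(x) = C1 + Integral(C2*airyai(6^(1/3)*7^(2/3)*x/7) + C3*airybi(6^(1/3)*7^(2/3)*x/7), x)


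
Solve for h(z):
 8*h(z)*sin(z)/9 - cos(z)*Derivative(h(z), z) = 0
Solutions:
 h(z) = C1/cos(z)^(8/9)


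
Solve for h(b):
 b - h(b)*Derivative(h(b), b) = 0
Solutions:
 h(b) = -sqrt(C1 + b^2)
 h(b) = sqrt(C1 + b^2)


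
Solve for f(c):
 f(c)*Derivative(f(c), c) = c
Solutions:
 f(c) = -sqrt(C1 + c^2)
 f(c) = sqrt(C1 + c^2)


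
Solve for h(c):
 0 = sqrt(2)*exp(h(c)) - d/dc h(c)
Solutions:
 h(c) = log(-1/(C1 + sqrt(2)*c))


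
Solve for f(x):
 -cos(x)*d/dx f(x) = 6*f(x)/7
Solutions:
 f(x) = C1*(sin(x) - 1)^(3/7)/(sin(x) + 1)^(3/7)


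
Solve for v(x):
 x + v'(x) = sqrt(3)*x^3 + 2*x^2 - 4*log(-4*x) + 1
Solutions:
 v(x) = C1 + sqrt(3)*x^4/4 + 2*x^3/3 - x^2/2 - 4*x*log(-x) + x*(5 - 8*log(2))


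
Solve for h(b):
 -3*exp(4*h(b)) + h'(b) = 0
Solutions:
 h(b) = log(-(-1/(C1 + 12*b))^(1/4))
 h(b) = log(-1/(C1 + 12*b))/4
 h(b) = log(-I*(-1/(C1 + 12*b))^(1/4))
 h(b) = log(I*(-1/(C1 + 12*b))^(1/4))


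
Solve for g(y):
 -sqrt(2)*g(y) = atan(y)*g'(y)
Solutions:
 g(y) = C1*exp(-sqrt(2)*Integral(1/atan(y), y))


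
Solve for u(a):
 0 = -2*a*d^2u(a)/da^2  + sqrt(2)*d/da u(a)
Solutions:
 u(a) = C1 + C2*a^(sqrt(2)/2 + 1)


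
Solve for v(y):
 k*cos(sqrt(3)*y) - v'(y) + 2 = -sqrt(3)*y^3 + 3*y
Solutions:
 v(y) = C1 + sqrt(3)*k*sin(sqrt(3)*y)/3 + sqrt(3)*y^4/4 - 3*y^2/2 + 2*y


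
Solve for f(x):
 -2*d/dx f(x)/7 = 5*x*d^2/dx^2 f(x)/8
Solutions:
 f(x) = C1 + C2*x^(19/35)


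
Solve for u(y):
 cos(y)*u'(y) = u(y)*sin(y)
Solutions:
 u(y) = C1/cos(y)


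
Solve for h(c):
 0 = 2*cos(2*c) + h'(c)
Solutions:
 h(c) = C1 - sin(2*c)


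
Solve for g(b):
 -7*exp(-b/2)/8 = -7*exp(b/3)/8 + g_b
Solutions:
 g(b) = C1 + 21*exp(b/3)/8 + 7*exp(-b/2)/4


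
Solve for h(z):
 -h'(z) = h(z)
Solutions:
 h(z) = C1*exp(-z)


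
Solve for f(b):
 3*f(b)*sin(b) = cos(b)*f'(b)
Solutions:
 f(b) = C1/cos(b)^3


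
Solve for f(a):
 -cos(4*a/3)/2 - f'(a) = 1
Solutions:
 f(a) = C1 - a - 3*sin(4*a/3)/8


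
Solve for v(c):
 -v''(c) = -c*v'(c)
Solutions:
 v(c) = C1 + C2*erfi(sqrt(2)*c/2)


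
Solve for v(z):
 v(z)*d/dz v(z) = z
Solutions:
 v(z) = -sqrt(C1 + z^2)
 v(z) = sqrt(C1 + z^2)


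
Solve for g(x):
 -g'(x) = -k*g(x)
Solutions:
 g(x) = C1*exp(k*x)


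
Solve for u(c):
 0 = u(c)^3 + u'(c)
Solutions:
 u(c) = -sqrt(2)*sqrt(-1/(C1 - c))/2
 u(c) = sqrt(2)*sqrt(-1/(C1 - c))/2


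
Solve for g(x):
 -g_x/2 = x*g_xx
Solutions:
 g(x) = C1 + C2*sqrt(x)


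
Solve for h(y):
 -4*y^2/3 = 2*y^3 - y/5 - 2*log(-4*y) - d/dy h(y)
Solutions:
 h(y) = C1 + y^4/2 + 4*y^3/9 - y^2/10 - 2*y*log(-y) + 2*y*(1 - 2*log(2))


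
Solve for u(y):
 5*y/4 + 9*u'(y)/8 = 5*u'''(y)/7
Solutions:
 u(y) = C1 + C2*exp(-3*sqrt(70)*y/20) + C3*exp(3*sqrt(70)*y/20) - 5*y^2/9


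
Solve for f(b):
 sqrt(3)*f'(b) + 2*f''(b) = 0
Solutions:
 f(b) = C1 + C2*exp(-sqrt(3)*b/2)


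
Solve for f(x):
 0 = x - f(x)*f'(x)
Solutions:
 f(x) = -sqrt(C1 + x^2)
 f(x) = sqrt(C1 + x^2)


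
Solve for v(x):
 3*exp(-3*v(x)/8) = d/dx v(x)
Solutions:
 v(x) = 8*log(C1 + 9*x/8)/3
 v(x) = 8*log((-3^(1/3) - 3^(5/6)*I)*(C1 + 3*x)^(1/3)/4)
 v(x) = 8*log((-3^(1/3) + 3^(5/6)*I)*(C1 + 3*x)^(1/3)/4)


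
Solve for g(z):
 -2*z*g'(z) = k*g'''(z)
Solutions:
 g(z) = C1 + Integral(C2*airyai(2^(1/3)*z*(-1/k)^(1/3)) + C3*airybi(2^(1/3)*z*(-1/k)^(1/3)), z)


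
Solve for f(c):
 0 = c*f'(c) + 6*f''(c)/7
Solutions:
 f(c) = C1 + C2*erf(sqrt(21)*c/6)


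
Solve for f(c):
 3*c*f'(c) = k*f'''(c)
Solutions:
 f(c) = C1 + Integral(C2*airyai(3^(1/3)*c*(1/k)^(1/3)) + C3*airybi(3^(1/3)*c*(1/k)^(1/3)), c)


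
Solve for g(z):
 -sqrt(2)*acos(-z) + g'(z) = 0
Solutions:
 g(z) = C1 + sqrt(2)*(z*acos(-z) + sqrt(1 - z^2))


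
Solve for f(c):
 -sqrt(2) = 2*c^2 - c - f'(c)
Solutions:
 f(c) = C1 + 2*c^3/3 - c^2/2 + sqrt(2)*c


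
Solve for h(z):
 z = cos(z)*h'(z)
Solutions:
 h(z) = C1 + Integral(z/cos(z), z)


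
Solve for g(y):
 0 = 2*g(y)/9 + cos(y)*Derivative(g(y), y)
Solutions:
 g(y) = C1*(sin(y) - 1)^(1/9)/(sin(y) + 1)^(1/9)


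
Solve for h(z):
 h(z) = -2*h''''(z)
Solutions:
 h(z) = (C1*sin(2^(1/4)*z/2) + C2*cos(2^(1/4)*z/2))*exp(-2^(1/4)*z/2) + (C3*sin(2^(1/4)*z/2) + C4*cos(2^(1/4)*z/2))*exp(2^(1/4)*z/2)


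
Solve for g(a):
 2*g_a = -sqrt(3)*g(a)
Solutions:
 g(a) = C1*exp(-sqrt(3)*a/2)


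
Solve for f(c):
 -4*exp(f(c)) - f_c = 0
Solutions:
 f(c) = log(1/(C1 + 4*c))


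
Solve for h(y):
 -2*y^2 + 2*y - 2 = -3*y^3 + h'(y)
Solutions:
 h(y) = C1 + 3*y^4/4 - 2*y^3/3 + y^2 - 2*y


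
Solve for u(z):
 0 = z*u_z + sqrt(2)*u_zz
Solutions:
 u(z) = C1 + C2*erf(2^(1/4)*z/2)


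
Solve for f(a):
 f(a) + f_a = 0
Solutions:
 f(a) = C1*exp(-a)


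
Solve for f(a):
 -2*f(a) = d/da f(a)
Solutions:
 f(a) = C1*exp(-2*a)


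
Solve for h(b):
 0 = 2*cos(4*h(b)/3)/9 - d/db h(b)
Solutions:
 -2*b/9 - 3*log(sin(4*h(b)/3) - 1)/8 + 3*log(sin(4*h(b)/3) + 1)/8 = C1


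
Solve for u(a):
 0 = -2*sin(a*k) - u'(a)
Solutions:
 u(a) = C1 + 2*cos(a*k)/k


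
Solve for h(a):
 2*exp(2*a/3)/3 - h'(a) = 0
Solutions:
 h(a) = C1 + exp(2*a/3)


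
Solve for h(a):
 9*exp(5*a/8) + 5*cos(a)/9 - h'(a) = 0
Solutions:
 h(a) = C1 + 72*exp(5*a/8)/5 + 5*sin(a)/9


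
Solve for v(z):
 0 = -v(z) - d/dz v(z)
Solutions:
 v(z) = C1*exp(-z)


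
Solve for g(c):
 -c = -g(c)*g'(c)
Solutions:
 g(c) = -sqrt(C1 + c^2)
 g(c) = sqrt(C1 + c^2)


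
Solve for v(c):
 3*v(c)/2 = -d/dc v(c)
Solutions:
 v(c) = C1*exp(-3*c/2)


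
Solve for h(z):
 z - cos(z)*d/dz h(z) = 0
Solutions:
 h(z) = C1 + Integral(z/cos(z), z)


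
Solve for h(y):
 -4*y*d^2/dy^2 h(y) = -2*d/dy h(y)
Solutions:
 h(y) = C1 + C2*y^(3/2)


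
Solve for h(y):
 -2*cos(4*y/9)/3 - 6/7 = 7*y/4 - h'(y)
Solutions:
 h(y) = C1 + 7*y^2/8 + 6*y/7 + 3*sin(4*y/9)/2


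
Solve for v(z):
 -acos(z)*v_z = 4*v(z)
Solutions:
 v(z) = C1*exp(-4*Integral(1/acos(z), z))


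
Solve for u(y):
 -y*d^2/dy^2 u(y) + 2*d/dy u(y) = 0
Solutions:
 u(y) = C1 + C2*y^3


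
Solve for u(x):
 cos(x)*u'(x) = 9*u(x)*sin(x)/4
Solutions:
 u(x) = C1/cos(x)^(9/4)


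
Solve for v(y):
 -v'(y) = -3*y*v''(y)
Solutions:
 v(y) = C1 + C2*y^(4/3)


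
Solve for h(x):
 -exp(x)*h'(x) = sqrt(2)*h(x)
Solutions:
 h(x) = C1*exp(sqrt(2)*exp(-x))


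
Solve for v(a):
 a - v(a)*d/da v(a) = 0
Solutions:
 v(a) = -sqrt(C1 + a^2)
 v(a) = sqrt(C1 + a^2)


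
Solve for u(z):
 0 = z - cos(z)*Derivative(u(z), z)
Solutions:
 u(z) = C1 + Integral(z/cos(z), z)


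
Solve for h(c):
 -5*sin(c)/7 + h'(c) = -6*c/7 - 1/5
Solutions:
 h(c) = C1 - 3*c^2/7 - c/5 - 5*cos(c)/7


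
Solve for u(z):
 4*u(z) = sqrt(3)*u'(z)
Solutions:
 u(z) = C1*exp(4*sqrt(3)*z/3)


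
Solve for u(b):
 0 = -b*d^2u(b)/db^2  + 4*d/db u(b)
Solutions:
 u(b) = C1 + C2*b^5


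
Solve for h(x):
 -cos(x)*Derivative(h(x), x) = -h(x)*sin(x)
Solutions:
 h(x) = C1/cos(x)


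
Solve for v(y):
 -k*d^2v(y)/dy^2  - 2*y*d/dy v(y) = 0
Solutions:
 v(y) = C1 + C2*sqrt(k)*erf(y*sqrt(1/k))


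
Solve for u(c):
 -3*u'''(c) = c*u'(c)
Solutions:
 u(c) = C1 + Integral(C2*airyai(-3^(2/3)*c/3) + C3*airybi(-3^(2/3)*c/3), c)


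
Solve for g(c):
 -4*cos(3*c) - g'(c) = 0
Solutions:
 g(c) = C1 - 4*sin(3*c)/3


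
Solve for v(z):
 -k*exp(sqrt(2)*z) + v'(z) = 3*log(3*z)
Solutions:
 v(z) = C1 + sqrt(2)*k*exp(sqrt(2)*z)/2 + 3*z*log(z) + 3*z*(-1 + log(3))


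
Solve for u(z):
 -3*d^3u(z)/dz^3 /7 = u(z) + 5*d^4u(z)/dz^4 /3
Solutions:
 u(z) = C1*exp(z*(-9 + 70*sqrt(81/4900 + 4*98^(1/3)/(243 + 41*sqrt(45671)*I)^(1/3) + 28^(1/3)*(243 + 41*sqrt(45671)*I)^(1/3)/70))/140)*sin(z*sqrt(Abs(-81/2450 + 4*98^(1/3)/(243 + 41*sqrt(45671)*I)^(1/3) + 729/(171500*sqrt(81/4900 + 4*98^(1/3)/(243 + 41*sqrt(45671)*I)^(1/3) + 28^(1/3)*(243 + 41*sqrt(45671)*I)^(1/3)/70)) + 28^(1/3)*(243 + 41*sqrt(45671)*I)^(1/3)/70))/2) + C2*exp(z*(-9 + 70*sqrt(81/4900 + 4*98^(1/3)/(243 + 41*sqrt(45671)*I)^(1/3) + 28^(1/3)*(243 + 41*sqrt(45671)*I)^(1/3)/70))/140)*cos(z*sqrt(-81/2450 + 4*98^(1/3)/(243 + 41*sqrt(45671)*I)^(1/3) + 729/(171500*sqrt(81/4900 + 4*98^(1/3)/(243 + 41*sqrt(45671)*I)^(1/3) + 28^(1/3)*(243 + 41*sqrt(45671)*I)^(1/3)/70)) + 28^(1/3)*(243 + 41*sqrt(45671)*I)^(1/3)/70)/2) + C3*exp(-z*(9 + 70*sqrt(81/4900 + 4*98^(1/3)/(243 + 41*sqrt(45671)*I)^(1/3) + 28^(1/3)*(243 + 41*sqrt(45671)*I)^(1/3)/70))/140)*sin(z*sqrt(Abs(81/2450 - 28^(1/3)*(243 + 41*sqrt(45671)*I)^(1/3)/70 + 729/(171500*sqrt(81/4900 + 4*98^(1/3)/(243 + 41*sqrt(45671)*I)^(1/3) + 28^(1/3)*(243 + 41*sqrt(45671)*I)^(1/3)/70)) - 4*98^(1/3)/(243 + 41*sqrt(45671)*I)^(1/3)))/2) + C4*exp(-z*(9 + 70*sqrt(81/4900 + 4*98^(1/3)/(243 + 41*sqrt(45671)*I)^(1/3) + 28^(1/3)*(243 + 41*sqrt(45671)*I)^(1/3)/70))/140)*cos(z*sqrt(-81/2450 + 4*98^(1/3)/(243 + 41*sqrt(45671)*I)^(1/3) - 729/(171500*sqrt(81/4900 + 4*98^(1/3)/(243 + 41*sqrt(45671)*I)^(1/3) + 28^(1/3)*(243 + 41*sqrt(45671)*I)^(1/3)/70)) + 28^(1/3)*(243 + 41*sqrt(45671)*I)^(1/3)/70)/2)


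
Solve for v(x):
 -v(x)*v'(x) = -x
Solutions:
 v(x) = -sqrt(C1 + x^2)
 v(x) = sqrt(C1 + x^2)


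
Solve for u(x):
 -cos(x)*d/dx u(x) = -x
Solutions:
 u(x) = C1 + Integral(x/cos(x), x)


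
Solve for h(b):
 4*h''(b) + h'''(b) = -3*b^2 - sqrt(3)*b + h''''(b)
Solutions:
 h(b) = C1 + C2*b + C3*exp(b*(1 - sqrt(17))/2) + C4*exp(b*(1 + sqrt(17))/2) - b^4/16 + b^3*(3 - 2*sqrt(3))/48 + b^2*(-15 + 2*sqrt(3))/64


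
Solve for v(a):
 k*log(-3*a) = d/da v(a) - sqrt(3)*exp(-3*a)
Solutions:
 v(a) = C1 + a*k*log(-a) + a*k*(-1 + log(3)) - sqrt(3)*exp(-3*a)/3


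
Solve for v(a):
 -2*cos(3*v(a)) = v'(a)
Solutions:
 v(a) = -asin((C1 + exp(12*a))/(C1 - exp(12*a)))/3 + pi/3
 v(a) = asin((C1 + exp(12*a))/(C1 - exp(12*a)))/3


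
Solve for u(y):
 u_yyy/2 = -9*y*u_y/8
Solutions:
 u(y) = C1 + Integral(C2*airyai(-2^(1/3)*3^(2/3)*y/2) + C3*airybi(-2^(1/3)*3^(2/3)*y/2), y)


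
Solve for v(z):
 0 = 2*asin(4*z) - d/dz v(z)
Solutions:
 v(z) = C1 + 2*z*asin(4*z) + sqrt(1 - 16*z^2)/2


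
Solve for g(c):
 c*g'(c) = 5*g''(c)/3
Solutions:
 g(c) = C1 + C2*erfi(sqrt(30)*c/10)


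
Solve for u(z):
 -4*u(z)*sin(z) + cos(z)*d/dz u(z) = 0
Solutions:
 u(z) = C1/cos(z)^4


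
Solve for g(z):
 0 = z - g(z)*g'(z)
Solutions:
 g(z) = -sqrt(C1 + z^2)
 g(z) = sqrt(C1 + z^2)


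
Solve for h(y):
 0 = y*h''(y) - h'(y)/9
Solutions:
 h(y) = C1 + C2*y^(10/9)


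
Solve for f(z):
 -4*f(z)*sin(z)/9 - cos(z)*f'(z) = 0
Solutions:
 f(z) = C1*cos(z)^(4/9)


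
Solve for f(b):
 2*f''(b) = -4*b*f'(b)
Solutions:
 f(b) = C1 + C2*erf(b)


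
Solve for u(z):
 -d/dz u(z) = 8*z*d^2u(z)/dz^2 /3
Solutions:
 u(z) = C1 + C2*z^(5/8)


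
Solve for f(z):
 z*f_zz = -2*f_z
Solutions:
 f(z) = C1 + C2/z


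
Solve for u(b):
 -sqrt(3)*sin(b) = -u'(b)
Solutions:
 u(b) = C1 - sqrt(3)*cos(b)


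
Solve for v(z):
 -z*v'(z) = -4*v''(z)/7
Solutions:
 v(z) = C1 + C2*erfi(sqrt(14)*z/4)


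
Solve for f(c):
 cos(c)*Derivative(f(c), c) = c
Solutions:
 f(c) = C1 + Integral(c/cos(c), c)


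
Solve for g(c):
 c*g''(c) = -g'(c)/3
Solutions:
 g(c) = C1 + C2*c^(2/3)


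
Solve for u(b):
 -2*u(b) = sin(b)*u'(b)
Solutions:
 u(b) = C1*(cos(b) + 1)/(cos(b) - 1)


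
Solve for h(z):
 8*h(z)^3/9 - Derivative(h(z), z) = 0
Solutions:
 h(z) = -3*sqrt(2)*sqrt(-1/(C1 + 8*z))/2
 h(z) = 3*sqrt(2)*sqrt(-1/(C1 + 8*z))/2


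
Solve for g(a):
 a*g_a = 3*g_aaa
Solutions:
 g(a) = C1 + Integral(C2*airyai(3^(2/3)*a/3) + C3*airybi(3^(2/3)*a/3), a)


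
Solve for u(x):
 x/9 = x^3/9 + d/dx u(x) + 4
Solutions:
 u(x) = C1 - x^4/36 + x^2/18 - 4*x


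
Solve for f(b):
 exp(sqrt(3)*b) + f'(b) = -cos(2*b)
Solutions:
 f(b) = C1 - sqrt(3)*exp(sqrt(3)*b)/3 - sin(2*b)/2


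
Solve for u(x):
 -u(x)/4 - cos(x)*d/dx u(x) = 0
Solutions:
 u(x) = C1*(sin(x) - 1)^(1/8)/(sin(x) + 1)^(1/8)


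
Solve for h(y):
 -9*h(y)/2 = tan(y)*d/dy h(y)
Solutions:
 h(y) = C1/sin(y)^(9/2)


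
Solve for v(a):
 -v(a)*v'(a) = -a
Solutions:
 v(a) = -sqrt(C1 + a^2)
 v(a) = sqrt(C1 + a^2)


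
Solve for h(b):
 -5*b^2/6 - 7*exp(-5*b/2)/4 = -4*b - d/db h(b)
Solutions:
 h(b) = C1 + 5*b^3/18 - 2*b^2 - 7*exp(-5*b/2)/10


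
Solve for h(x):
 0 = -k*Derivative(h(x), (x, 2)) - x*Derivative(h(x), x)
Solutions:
 h(x) = C1 + C2*sqrt(k)*erf(sqrt(2)*x*sqrt(1/k)/2)


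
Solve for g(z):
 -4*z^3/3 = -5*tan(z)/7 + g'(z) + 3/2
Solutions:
 g(z) = C1 - z^4/3 - 3*z/2 - 5*log(cos(z))/7


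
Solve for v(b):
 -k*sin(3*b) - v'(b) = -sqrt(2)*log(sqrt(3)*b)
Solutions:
 v(b) = C1 + sqrt(2)*b*(log(b) - 1) + sqrt(2)*b*log(3)/2 + k*cos(3*b)/3


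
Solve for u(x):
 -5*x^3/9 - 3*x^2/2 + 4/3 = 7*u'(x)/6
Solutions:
 u(x) = C1 - 5*x^4/42 - 3*x^3/7 + 8*x/7


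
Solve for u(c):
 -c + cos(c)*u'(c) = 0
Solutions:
 u(c) = C1 + Integral(c/cos(c), c)


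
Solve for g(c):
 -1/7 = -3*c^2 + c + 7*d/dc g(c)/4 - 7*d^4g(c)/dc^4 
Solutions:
 g(c) = C1 + C4*exp(2^(1/3)*c/2) + 4*c^3/7 - 2*c^2/7 - 4*c/49 + (C2*sin(2^(1/3)*sqrt(3)*c/4) + C3*cos(2^(1/3)*sqrt(3)*c/4))*exp(-2^(1/3)*c/4)


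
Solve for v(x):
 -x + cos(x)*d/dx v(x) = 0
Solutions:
 v(x) = C1 + Integral(x/cos(x), x)


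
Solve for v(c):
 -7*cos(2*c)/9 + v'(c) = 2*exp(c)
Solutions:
 v(c) = C1 + 2*exp(c) + 7*sin(2*c)/18


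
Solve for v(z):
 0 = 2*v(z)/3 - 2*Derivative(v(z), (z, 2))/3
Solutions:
 v(z) = C1*exp(-z) + C2*exp(z)


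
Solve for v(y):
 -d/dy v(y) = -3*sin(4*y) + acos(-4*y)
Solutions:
 v(y) = C1 - y*acos(-4*y) - sqrt(1 - 16*y^2)/4 - 3*cos(4*y)/4


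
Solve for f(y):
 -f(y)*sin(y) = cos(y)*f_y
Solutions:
 f(y) = C1*cos(y)


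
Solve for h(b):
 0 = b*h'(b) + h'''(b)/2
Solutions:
 h(b) = C1 + Integral(C2*airyai(-2^(1/3)*b) + C3*airybi(-2^(1/3)*b), b)


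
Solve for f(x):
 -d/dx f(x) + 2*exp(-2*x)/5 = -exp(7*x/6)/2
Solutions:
 f(x) = C1 + 3*exp(7*x/6)/7 - exp(-2*x)/5


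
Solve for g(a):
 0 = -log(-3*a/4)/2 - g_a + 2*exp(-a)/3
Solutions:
 g(a) = C1 - a*log(-a)/2 + a*(-log(3)/2 + 1/2 + log(2)) - 2*exp(-a)/3


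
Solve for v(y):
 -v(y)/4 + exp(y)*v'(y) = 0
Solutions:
 v(y) = C1*exp(-exp(-y)/4)


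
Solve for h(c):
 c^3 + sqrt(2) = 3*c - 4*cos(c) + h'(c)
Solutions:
 h(c) = C1 + c^4/4 - 3*c^2/2 + sqrt(2)*c + 4*sin(c)


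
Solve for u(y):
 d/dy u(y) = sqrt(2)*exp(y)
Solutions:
 u(y) = C1 + sqrt(2)*exp(y)


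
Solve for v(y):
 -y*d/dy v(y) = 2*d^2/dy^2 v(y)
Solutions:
 v(y) = C1 + C2*erf(y/2)


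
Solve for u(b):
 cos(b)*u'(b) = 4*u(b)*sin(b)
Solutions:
 u(b) = C1/cos(b)^4


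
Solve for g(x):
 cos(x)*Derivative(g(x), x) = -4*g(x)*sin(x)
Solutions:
 g(x) = C1*cos(x)^4


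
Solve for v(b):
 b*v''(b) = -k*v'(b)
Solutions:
 v(b) = C1 + b^(1 - re(k))*(C2*sin(log(b)*Abs(im(k))) + C3*cos(log(b)*im(k)))


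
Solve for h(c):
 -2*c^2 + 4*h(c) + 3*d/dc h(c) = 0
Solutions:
 h(c) = C1*exp(-4*c/3) + c^2/2 - 3*c/4 + 9/16


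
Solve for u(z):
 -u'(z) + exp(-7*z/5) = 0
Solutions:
 u(z) = C1 - 5*exp(-7*z/5)/7


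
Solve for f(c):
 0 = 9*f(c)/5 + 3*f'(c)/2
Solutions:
 f(c) = C1*exp(-6*c/5)


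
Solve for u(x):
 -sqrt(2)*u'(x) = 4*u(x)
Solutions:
 u(x) = C1*exp(-2*sqrt(2)*x)


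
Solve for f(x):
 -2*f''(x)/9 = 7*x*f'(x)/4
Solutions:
 f(x) = C1 + C2*erf(3*sqrt(7)*x/4)


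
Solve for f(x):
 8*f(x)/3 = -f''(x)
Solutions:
 f(x) = C1*sin(2*sqrt(6)*x/3) + C2*cos(2*sqrt(6)*x/3)


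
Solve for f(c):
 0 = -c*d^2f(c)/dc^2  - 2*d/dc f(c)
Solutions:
 f(c) = C1 + C2/c


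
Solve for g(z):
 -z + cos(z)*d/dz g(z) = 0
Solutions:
 g(z) = C1 + Integral(z/cos(z), z)


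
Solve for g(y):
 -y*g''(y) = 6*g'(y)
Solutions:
 g(y) = C1 + C2/y^5


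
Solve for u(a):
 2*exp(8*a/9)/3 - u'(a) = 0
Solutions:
 u(a) = C1 + 3*exp(8*a/9)/4


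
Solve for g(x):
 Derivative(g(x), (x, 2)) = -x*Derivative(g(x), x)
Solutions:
 g(x) = C1 + C2*erf(sqrt(2)*x/2)


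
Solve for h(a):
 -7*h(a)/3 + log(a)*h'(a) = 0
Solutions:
 h(a) = C1*exp(7*li(a)/3)


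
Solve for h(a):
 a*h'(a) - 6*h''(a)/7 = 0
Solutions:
 h(a) = C1 + C2*erfi(sqrt(21)*a/6)


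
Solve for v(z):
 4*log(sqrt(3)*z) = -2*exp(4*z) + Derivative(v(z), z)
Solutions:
 v(z) = C1 + 4*z*log(z) + 2*z*(-2 + log(3)) + exp(4*z)/2


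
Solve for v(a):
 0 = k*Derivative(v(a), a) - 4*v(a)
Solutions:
 v(a) = C1*exp(4*a/k)


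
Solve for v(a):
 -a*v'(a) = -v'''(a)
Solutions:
 v(a) = C1 + Integral(C2*airyai(a) + C3*airybi(a), a)


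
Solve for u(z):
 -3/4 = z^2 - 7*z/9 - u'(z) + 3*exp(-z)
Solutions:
 u(z) = C1 + z^3/3 - 7*z^2/18 + 3*z/4 - 3*exp(-z)


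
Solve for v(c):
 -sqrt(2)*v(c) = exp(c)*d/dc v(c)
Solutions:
 v(c) = C1*exp(sqrt(2)*exp(-c))


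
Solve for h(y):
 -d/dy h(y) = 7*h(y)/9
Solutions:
 h(y) = C1*exp(-7*y/9)


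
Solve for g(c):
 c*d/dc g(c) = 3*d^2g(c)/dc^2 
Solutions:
 g(c) = C1 + C2*erfi(sqrt(6)*c/6)


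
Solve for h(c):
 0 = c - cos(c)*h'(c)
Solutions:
 h(c) = C1 + Integral(c/cos(c), c)


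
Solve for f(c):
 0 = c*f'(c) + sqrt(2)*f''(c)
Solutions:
 f(c) = C1 + C2*erf(2^(1/4)*c/2)


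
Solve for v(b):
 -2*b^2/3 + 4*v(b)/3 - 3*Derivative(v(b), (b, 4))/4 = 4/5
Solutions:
 v(b) = C1*exp(-2*sqrt(3)*b/3) + C2*exp(2*sqrt(3)*b/3) + C3*sin(2*sqrt(3)*b/3) + C4*cos(2*sqrt(3)*b/3) + b^2/2 + 3/5


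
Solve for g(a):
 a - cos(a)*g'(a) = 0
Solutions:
 g(a) = C1 + Integral(a/cos(a), a)


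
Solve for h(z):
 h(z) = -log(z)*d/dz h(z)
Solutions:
 h(z) = C1*exp(-li(z))


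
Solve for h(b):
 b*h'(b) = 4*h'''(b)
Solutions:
 h(b) = C1 + Integral(C2*airyai(2^(1/3)*b/2) + C3*airybi(2^(1/3)*b/2), b)


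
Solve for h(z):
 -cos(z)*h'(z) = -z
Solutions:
 h(z) = C1 + Integral(z/cos(z), z)


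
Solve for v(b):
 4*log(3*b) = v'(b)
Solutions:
 v(b) = C1 + 4*b*log(b) - 4*b + b*log(81)


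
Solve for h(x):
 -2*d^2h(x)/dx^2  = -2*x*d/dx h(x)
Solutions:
 h(x) = C1 + C2*erfi(sqrt(2)*x/2)


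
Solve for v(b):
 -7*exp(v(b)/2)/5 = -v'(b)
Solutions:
 v(b) = 2*log(-1/(C1 + 7*b)) + 2*log(10)


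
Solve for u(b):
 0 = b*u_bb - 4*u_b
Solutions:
 u(b) = C1 + C2*b^5


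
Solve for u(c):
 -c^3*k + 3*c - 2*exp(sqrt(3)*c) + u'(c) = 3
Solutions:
 u(c) = C1 + c^4*k/4 - 3*c^2/2 + 3*c + 2*sqrt(3)*exp(sqrt(3)*c)/3


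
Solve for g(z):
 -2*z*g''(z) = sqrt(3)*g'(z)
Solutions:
 g(z) = C1 + C2*z^(1 - sqrt(3)/2)


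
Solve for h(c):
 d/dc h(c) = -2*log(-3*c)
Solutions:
 h(c) = C1 - 2*c*log(-c) + 2*c*(1 - log(3))


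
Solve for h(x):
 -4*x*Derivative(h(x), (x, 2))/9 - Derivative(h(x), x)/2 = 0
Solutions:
 h(x) = C1 + C2/x^(1/8)


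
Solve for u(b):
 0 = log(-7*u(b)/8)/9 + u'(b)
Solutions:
 9*Integral(1/(log(-_y) - 3*log(2) + log(7)), (_y, u(b))) = C1 - b


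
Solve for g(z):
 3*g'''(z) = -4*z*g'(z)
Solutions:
 g(z) = C1 + Integral(C2*airyai(-6^(2/3)*z/3) + C3*airybi(-6^(2/3)*z/3), z)


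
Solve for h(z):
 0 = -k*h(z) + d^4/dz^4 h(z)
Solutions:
 h(z) = C1*exp(-k^(1/4)*z) + C2*exp(k^(1/4)*z) + C3*exp(-I*k^(1/4)*z) + C4*exp(I*k^(1/4)*z)


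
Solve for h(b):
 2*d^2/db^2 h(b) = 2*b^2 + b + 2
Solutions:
 h(b) = C1 + C2*b + b^4/12 + b^3/12 + b^2/2


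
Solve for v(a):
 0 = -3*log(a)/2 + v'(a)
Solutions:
 v(a) = C1 + 3*a*log(a)/2 - 3*a/2


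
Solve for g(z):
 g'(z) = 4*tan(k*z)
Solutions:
 g(z) = C1 + 4*Piecewise((-log(cos(k*z))/k, Ne(k, 0)), (0, True))


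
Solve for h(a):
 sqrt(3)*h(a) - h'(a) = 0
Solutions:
 h(a) = C1*exp(sqrt(3)*a)


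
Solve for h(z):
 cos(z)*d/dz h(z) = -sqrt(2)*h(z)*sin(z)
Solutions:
 h(z) = C1*cos(z)^(sqrt(2))


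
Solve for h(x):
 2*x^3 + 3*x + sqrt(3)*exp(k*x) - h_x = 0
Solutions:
 h(x) = C1 + x^4/2 + 3*x^2/2 + sqrt(3)*exp(k*x)/k


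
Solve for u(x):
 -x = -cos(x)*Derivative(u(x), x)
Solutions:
 u(x) = C1 + Integral(x/cos(x), x)


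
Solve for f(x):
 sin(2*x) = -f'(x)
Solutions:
 f(x) = C1 + cos(2*x)/2


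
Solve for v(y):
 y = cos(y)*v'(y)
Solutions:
 v(y) = C1 + Integral(y/cos(y), y)


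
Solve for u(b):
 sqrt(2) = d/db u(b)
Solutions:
 u(b) = C1 + sqrt(2)*b


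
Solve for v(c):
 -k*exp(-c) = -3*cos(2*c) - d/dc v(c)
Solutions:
 v(c) = C1 - k*exp(-c) - 3*sin(2*c)/2


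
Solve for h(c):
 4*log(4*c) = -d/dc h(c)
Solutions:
 h(c) = C1 - 4*c*log(c) - c*log(256) + 4*c


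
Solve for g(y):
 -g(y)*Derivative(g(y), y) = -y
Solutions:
 g(y) = -sqrt(C1 + y^2)
 g(y) = sqrt(C1 + y^2)


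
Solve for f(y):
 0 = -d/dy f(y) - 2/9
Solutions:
 f(y) = C1 - 2*y/9


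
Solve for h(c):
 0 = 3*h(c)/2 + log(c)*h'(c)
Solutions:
 h(c) = C1*exp(-3*li(c)/2)


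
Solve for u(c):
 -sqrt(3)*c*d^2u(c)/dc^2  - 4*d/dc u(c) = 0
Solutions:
 u(c) = C1 + C2*c^(1 - 4*sqrt(3)/3)


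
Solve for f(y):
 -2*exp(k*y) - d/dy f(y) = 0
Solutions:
 f(y) = C1 - 2*exp(k*y)/k


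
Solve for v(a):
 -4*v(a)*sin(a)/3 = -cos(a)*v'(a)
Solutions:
 v(a) = C1/cos(a)^(4/3)


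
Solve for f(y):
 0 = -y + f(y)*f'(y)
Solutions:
 f(y) = -sqrt(C1 + y^2)
 f(y) = sqrt(C1 + y^2)


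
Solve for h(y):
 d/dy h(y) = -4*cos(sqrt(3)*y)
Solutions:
 h(y) = C1 - 4*sqrt(3)*sin(sqrt(3)*y)/3


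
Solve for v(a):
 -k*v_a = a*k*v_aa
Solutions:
 v(a) = C1 + C2*log(a)


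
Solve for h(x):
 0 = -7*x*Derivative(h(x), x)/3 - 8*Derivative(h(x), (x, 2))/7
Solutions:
 h(x) = C1 + C2*erf(7*sqrt(3)*x/12)


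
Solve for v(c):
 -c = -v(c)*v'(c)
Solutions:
 v(c) = -sqrt(C1 + c^2)
 v(c) = sqrt(C1 + c^2)


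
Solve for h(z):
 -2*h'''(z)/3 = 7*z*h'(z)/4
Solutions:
 h(z) = C1 + Integral(C2*airyai(-21^(1/3)*z/2) + C3*airybi(-21^(1/3)*z/2), z)


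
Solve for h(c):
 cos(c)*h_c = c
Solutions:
 h(c) = C1 + Integral(c/cos(c), c)


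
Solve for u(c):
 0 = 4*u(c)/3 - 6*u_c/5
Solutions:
 u(c) = C1*exp(10*c/9)


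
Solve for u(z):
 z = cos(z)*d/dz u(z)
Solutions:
 u(z) = C1 + Integral(z/cos(z), z)


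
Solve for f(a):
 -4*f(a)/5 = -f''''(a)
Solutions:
 f(a) = C1*exp(-sqrt(2)*5^(3/4)*a/5) + C2*exp(sqrt(2)*5^(3/4)*a/5) + C3*sin(sqrt(2)*5^(3/4)*a/5) + C4*cos(sqrt(2)*5^(3/4)*a/5)


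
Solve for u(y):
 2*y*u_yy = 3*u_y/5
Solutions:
 u(y) = C1 + C2*y^(13/10)


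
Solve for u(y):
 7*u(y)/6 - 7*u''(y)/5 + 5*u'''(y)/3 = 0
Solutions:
 u(y) = C1*exp(y*(14*14^(2/3)/(25*sqrt(13665) + 2929)^(1/3) + 28 + 14^(1/3)*(25*sqrt(13665) + 2929)^(1/3))/100)*sin(14^(1/3)*sqrt(3)*y*(-(25*sqrt(13665) + 2929)^(1/3) + 14*14^(1/3)/(25*sqrt(13665) + 2929)^(1/3))/100) + C2*exp(y*(14*14^(2/3)/(25*sqrt(13665) + 2929)^(1/3) + 28 + 14^(1/3)*(25*sqrt(13665) + 2929)^(1/3))/100)*cos(14^(1/3)*sqrt(3)*y*(-(25*sqrt(13665) + 2929)^(1/3) + 14*14^(1/3)/(25*sqrt(13665) + 2929)^(1/3))/100) + C3*exp(y*(-14^(1/3)*(25*sqrt(13665) + 2929)^(1/3) - 14*14^(2/3)/(25*sqrt(13665) + 2929)^(1/3) + 14)/50)


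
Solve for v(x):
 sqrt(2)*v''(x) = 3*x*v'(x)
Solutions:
 v(x) = C1 + C2*erfi(2^(1/4)*sqrt(3)*x/2)


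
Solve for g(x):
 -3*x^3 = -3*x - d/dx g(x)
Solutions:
 g(x) = C1 + 3*x^4/4 - 3*x^2/2


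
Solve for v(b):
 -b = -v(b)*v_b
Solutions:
 v(b) = -sqrt(C1 + b^2)
 v(b) = sqrt(C1 + b^2)


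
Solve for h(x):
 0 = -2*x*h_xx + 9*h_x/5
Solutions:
 h(x) = C1 + C2*x^(19/10)


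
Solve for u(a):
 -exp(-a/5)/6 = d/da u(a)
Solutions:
 u(a) = C1 + 5*exp(-a/5)/6


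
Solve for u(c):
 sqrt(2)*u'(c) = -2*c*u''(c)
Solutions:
 u(c) = C1 + C2*c^(1 - sqrt(2)/2)


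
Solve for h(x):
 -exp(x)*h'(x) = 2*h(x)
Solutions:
 h(x) = C1*exp(2*exp(-x))


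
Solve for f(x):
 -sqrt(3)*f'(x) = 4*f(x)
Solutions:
 f(x) = C1*exp(-4*sqrt(3)*x/3)


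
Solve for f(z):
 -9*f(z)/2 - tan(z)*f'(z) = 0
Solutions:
 f(z) = C1/sin(z)^(9/2)


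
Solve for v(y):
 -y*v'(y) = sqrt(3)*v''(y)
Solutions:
 v(y) = C1 + C2*erf(sqrt(2)*3^(3/4)*y/6)


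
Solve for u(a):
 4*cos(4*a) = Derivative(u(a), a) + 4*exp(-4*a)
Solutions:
 u(a) = C1 + sin(4*a) + exp(-4*a)


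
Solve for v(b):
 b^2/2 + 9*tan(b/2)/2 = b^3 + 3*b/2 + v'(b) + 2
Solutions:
 v(b) = C1 - b^4/4 + b^3/6 - 3*b^2/4 - 2*b - 9*log(cos(b/2))


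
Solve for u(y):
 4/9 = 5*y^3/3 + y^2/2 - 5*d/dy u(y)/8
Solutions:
 u(y) = C1 + 2*y^4/3 + 4*y^3/15 - 32*y/45


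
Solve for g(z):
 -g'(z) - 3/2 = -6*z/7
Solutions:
 g(z) = C1 + 3*z^2/7 - 3*z/2


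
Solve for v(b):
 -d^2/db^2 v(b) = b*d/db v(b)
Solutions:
 v(b) = C1 + C2*erf(sqrt(2)*b/2)


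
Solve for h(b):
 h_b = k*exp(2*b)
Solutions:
 h(b) = C1 + k*exp(2*b)/2


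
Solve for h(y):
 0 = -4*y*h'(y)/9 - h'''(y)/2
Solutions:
 h(y) = C1 + Integral(C2*airyai(-2*3^(1/3)*y/3) + C3*airybi(-2*3^(1/3)*y/3), y)


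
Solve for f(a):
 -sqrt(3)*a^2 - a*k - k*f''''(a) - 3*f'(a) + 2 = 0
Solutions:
 f(a) = C1 + C2*exp(3^(1/3)*a*(-1/k)^(1/3)) + C3*exp(a*(-1/k)^(1/3)*(-3^(1/3) + 3^(5/6)*I)/2) + C4*exp(-a*(-1/k)^(1/3)*(3^(1/3) + 3^(5/6)*I)/2) - sqrt(3)*a^3/9 - a^2*k/6 + 2*a/3


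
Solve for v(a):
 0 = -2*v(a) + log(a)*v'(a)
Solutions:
 v(a) = C1*exp(2*li(a))


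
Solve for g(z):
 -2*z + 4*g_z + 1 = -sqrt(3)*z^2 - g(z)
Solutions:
 g(z) = C1*exp(-z/4) - sqrt(3)*z^2 + 2*z + 8*sqrt(3)*z - 32*sqrt(3) - 9


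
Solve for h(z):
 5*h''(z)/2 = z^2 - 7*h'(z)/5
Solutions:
 h(z) = C1 + C2*exp(-14*z/25) + 5*z^3/21 - 125*z^2/98 + 3125*z/686


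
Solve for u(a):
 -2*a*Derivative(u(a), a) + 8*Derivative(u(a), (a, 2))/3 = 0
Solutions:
 u(a) = C1 + C2*erfi(sqrt(6)*a/4)


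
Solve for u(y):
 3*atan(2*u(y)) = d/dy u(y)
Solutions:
 Integral(1/atan(2*_y), (_y, u(y))) = C1 + 3*y


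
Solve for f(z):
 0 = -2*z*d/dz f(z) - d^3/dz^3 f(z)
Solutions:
 f(z) = C1 + Integral(C2*airyai(-2^(1/3)*z) + C3*airybi(-2^(1/3)*z), z)


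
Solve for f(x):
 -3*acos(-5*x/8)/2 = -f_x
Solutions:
 f(x) = C1 + 3*x*acos(-5*x/8)/2 + 3*sqrt(64 - 25*x^2)/10


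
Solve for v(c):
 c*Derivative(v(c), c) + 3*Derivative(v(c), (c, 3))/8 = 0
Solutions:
 v(c) = C1 + Integral(C2*airyai(-2*3^(2/3)*c/3) + C3*airybi(-2*3^(2/3)*c/3), c)


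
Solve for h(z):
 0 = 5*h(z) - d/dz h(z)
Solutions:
 h(z) = C1*exp(5*z)


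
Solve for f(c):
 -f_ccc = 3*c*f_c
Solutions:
 f(c) = C1 + Integral(C2*airyai(-3^(1/3)*c) + C3*airybi(-3^(1/3)*c), c)


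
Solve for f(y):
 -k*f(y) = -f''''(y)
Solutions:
 f(y) = C1*exp(-k^(1/4)*y) + C2*exp(k^(1/4)*y) + C3*exp(-I*k^(1/4)*y) + C4*exp(I*k^(1/4)*y)


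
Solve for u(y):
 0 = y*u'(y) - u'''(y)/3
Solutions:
 u(y) = C1 + Integral(C2*airyai(3^(1/3)*y) + C3*airybi(3^(1/3)*y), y)


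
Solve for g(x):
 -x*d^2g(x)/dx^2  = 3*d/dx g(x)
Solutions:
 g(x) = C1 + C2/x^2


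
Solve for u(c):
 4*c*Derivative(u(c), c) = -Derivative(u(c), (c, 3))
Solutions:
 u(c) = C1 + Integral(C2*airyai(-2^(2/3)*c) + C3*airybi(-2^(2/3)*c), c)


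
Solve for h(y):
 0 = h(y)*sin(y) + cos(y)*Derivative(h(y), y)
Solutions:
 h(y) = C1*cos(y)


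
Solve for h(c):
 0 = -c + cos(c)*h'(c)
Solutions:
 h(c) = C1 + Integral(c/cos(c), c)


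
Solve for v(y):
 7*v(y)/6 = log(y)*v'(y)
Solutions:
 v(y) = C1*exp(7*li(y)/6)


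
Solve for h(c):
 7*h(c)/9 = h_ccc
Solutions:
 h(c) = C3*exp(21^(1/3)*c/3) + (C1*sin(3^(5/6)*7^(1/3)*c/6) + C2*cos(3^(5/6)*7^(1/3)*c/6))*exp(-21^(1/3)*c/6)


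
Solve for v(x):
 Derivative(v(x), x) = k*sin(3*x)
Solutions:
 v(x) = C1 - k*cos(3*x)/3


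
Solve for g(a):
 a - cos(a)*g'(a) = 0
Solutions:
 g(a) = C1 + Integral(a/cos(a), a)


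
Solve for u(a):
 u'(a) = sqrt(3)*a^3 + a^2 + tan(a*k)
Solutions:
 u(a) = C1 + sqrt(3)*a^4/4 + a^3/3 + Piecewise((-log(cos(a*k))/k, Ne(k, 0)), (0, True))


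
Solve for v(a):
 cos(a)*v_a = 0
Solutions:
 v(a) = C1


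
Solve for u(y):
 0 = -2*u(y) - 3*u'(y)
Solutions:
 u(y) = C1*exp(-2*y/3)


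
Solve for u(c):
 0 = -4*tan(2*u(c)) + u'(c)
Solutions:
 u(c) = -asin(C1*exp(8*c))/2 + pi/2
 u(c) = asin(C1*exp(8*c))/2


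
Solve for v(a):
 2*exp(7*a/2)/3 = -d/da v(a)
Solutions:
 v(a) = C1 - 4*exp(7*a/2)/21


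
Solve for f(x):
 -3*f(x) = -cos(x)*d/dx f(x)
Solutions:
 f(x) = C1*(sin(x) + 1)^(3/2)/(sin(x) - 1)^(3/2)


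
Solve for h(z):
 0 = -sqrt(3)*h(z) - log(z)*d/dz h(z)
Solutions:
 h(z) = C1*exp(-sqrt(3)*li(z))


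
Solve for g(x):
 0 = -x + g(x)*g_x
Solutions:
 g(x) = -sqrt(C1 + x^2)
 g(x) = sqrt(C1 + x^2)


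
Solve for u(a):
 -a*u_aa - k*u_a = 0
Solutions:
 u(a) = C1 + a^(1 - re(k))*(C2*sin(log(a)*Abs(im(k))) + C3*cos(log(a)*im(k)))


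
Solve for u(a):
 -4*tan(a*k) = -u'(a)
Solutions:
 u(a) = C1 + 4*Piecewise((-log(cos(a*k))/k, Ne(k, 0)), (0, True))


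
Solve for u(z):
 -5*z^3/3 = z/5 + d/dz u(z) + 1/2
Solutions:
 u(z) = C1 - 5*z^4/12 - z^2/10 - z/2


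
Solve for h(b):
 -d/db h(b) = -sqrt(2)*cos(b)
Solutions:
 h(b) = C1 + sqrt(2)*sin(b)


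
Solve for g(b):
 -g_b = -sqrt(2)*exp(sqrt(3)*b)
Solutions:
 g(b) = C1 + sqrt(6)*exp(sqrt(3)*b)/3


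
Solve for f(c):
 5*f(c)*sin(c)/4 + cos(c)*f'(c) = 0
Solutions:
 f(c) = C1*cos(c)^(5/4)


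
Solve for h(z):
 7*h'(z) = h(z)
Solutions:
 h(z) = C1*exp(z/7)


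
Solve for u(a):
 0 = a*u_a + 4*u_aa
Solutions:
 u(a) = C1 + C2*erf(sqrt(2)*a/4)


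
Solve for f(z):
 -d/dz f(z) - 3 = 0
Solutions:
 f(z) = C1 - 3*z


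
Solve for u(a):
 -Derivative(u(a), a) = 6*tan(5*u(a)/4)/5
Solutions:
 u(a) = -4*asin(C1*exp(-3*a/2))/5 + 4*pi/5
 u(a) = 4*asin(C1*exp(-3*a/2))/5


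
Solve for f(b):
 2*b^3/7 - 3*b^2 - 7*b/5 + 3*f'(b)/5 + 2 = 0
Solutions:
 f(b) = C1 - 5*b^4/42 + 5*b^3/3 + 7*b^2/6 - 10*b/3


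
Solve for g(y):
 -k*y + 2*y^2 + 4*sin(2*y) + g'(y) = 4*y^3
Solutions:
 g(y) = C1 + k*y^2/2 + y^4 - 2*y^3/3 + 2*cos(2*y)


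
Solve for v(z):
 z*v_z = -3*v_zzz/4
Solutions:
 v(z) = C1 + Integral(C2*airyai(-6^(2/3)*z/3) + C3*airybi(-6^(2/3)*z/3), z)


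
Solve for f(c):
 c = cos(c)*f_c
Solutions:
 f(c) = C1 + Integral(c/cos(c), c)


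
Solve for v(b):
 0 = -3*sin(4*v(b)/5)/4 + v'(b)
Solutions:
 -3*b/4 + 5*log(cos(4*v(b)/5) - 1)/8 - 5*log(cos(4*v(b)/5) + 1)/8 = C1


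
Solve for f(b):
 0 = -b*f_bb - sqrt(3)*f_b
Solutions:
 f(b) = C1 + C2*b^(1 - sqrt(3))


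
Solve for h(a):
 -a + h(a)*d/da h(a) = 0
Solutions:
 h(a) = -sqrt(C1 + a^2)
 h(a) = sqrt(C1 + a^2)


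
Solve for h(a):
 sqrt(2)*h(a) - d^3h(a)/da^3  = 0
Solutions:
 h(a) = C3*exp(2^(1/6)*a) + (C1*sin(2^(1/6)*sqrt(3)*a/2) + C2*cos(2^(1/6)*sqrt(3)*a/2))*exp(-2^(1/6)*a/2)


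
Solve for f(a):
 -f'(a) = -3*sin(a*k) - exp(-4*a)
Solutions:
 f(a) = C1 - exp(-4*a)/4 - 3*cos(a*k)/k


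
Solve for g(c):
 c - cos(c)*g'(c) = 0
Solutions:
 g(c) = C1 + Integral(c/cos(c), c)


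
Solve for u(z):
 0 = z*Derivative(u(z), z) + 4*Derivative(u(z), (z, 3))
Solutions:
 u(z) = C1 + Integral(C2*airyai(-2^(1/3)*z/2) + C3*airybi(-2^(1/3)*z/2), z)


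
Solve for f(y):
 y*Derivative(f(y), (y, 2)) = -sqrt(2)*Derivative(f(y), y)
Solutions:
 f(y) = C1 + C2*y^(1 - sqrt(2))


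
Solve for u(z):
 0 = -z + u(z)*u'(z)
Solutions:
 u(z) = -sqrt(C1 + z^2)
 u(z) = sqrt(C1 + z^2)


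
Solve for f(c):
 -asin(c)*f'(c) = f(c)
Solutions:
 f(c) = C1*exp(-Integral(1/asin(c), c))


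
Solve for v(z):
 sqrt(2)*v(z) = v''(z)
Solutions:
 v(z) = C1*exp(-2^(1/4)*z) + C2*exp(2^(1/4)*z)


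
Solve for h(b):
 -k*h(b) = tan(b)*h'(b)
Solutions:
 h(b) = C1*exp(-k*log(sin(b)))


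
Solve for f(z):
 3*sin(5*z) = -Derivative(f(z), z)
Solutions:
 f(z) = C1 + 3*cos(5*z)/5


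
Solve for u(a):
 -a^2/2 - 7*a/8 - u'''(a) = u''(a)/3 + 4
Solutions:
 u(a) = C1 + C2*a + C3*exp(-a/3) - a^4/8 + 17*a^3/16 - 249*a^2/16
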